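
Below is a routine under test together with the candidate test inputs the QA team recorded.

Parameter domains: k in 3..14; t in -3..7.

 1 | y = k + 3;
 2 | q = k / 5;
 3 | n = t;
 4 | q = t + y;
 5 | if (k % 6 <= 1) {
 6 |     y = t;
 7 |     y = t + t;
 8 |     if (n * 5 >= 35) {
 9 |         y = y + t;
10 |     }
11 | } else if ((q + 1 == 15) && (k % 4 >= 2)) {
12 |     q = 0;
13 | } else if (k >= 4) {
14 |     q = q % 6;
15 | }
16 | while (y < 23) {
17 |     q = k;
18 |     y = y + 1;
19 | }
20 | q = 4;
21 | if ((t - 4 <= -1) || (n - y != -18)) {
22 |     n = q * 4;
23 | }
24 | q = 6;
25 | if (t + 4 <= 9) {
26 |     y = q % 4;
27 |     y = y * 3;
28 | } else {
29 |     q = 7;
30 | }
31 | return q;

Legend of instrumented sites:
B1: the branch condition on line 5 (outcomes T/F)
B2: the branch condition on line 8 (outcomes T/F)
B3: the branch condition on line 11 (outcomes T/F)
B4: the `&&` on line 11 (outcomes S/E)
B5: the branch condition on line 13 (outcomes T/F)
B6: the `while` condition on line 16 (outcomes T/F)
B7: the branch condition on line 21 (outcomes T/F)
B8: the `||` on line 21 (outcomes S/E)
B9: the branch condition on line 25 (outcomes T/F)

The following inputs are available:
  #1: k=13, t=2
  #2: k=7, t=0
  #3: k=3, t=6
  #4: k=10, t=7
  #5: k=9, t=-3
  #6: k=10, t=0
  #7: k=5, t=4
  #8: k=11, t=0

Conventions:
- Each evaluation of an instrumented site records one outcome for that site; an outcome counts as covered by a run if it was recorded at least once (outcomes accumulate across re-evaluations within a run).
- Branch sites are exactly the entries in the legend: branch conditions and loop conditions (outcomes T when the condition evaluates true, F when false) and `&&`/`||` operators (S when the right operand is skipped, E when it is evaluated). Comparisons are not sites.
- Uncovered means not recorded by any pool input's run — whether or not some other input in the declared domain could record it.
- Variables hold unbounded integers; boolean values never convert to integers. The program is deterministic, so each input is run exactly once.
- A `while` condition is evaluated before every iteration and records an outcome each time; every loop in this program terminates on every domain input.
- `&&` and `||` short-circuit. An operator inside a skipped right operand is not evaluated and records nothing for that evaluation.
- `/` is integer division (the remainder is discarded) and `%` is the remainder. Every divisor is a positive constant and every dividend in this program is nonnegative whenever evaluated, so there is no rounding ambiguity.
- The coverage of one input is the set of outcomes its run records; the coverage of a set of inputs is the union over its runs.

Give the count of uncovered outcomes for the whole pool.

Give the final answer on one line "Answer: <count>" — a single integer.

input #1 (k=13, t=2): events B1->T, B2->F, B6->T, B6->T, B6->T, B6->T, B6->T, B6->T, B6->T, B6->T, B6->T, B6->T, B6->T, B6->T, ...; covers B1=T, B2=F, B6=T, B6=F, B7=T, B8=S, B9=T
input #2 (k=7, t=0): events B1->T, B2->F, B6->T, B6->T, B6->T, B6->T, B6->T, B6->T, B6->T, B6->T, B6->T, B6->T, B6->T, B6->T, ...; covers B1=T, B2=F, B6=T, B6=F, B7=T, B8=S, B9=T
input #3 (k=3, t=6): events B1->F, B4->S, B3->F, B5->F, B6->T, B6->T, B6->T, B6->T, B6->T, B6->T, B6->T, B6->T, B6->T, B6->T, ...; covers B1=F, B3=F, B4=S, B5=F, B6=T, B6=F, B7=T, B8=E, B9=F
input #4 (k=10, t=7): events B1->F, B4->S, B3->F, B5->T, B6->T, B6->T, B6->T, B6->T, B6->T, B6->T, B6->T, B6->T, B6->T, B6->T, ...; covers B1=F, B3=F, B4=S, B5=T, B6=T, B6=F, B7=T, B8=E, B9=F
input #5 (k=9, t=-3): events B1->F, B4->S, B3->F, B5->T, B6->T, B6->T, B6->T, B6->T, B6->T, B6->T, B6->T, B6->T, B6->T, B6->T, ...; covers B1=F, B3=F, B4=S, B5=T, B6=T, B6=F, B7=T, B8=S, B9=T
input #6 (k=10, t=0): events B1->F, B4->S, B3->F, B5->T, B6->T, B6->T, B6->T, B6->T, B6->T, B6->T, B6->T, B6->T, B6->T, B6->T, ...; covers B1=F, B3=F, B4=S, B5=T, B6=T, B6=F, B7=T, B8=S, B9=T
input #7 (k=5, t=4): events B1->F, B4->S, B3->F, B5->T, B6->T, B6->T, B6->T, B6->T, B6->T, B6->T, B6->T, B6->T, B6->T, B6->T, ...; covers B1=F, B3=F, B4=S, B5=T, B6=T, B6=F, B7=T, B8=E, B9=T
input #8 (k=11, t=0): events B1->F, B4->E, B3->T, B6->T, B6->T, B6->T, B6->T, B6->T, B6->T, B6->T, B6->T, B6->T, B6->F, B8->S, ...; covers B1=F, B3=T, B4=E, B6=T, B6=F, B7=T, B8=S, B9=T
union over the pool: B1=T, B1=F, B2=F, B3=T, B3=F, B4=S, B4=E, B5=T, B5=F, B6=T, B6=F, B7=T, B8=S, B8=E, B9=T, B9=F
uncovered (2 of 18): B2=T, B7=F

Answer: 2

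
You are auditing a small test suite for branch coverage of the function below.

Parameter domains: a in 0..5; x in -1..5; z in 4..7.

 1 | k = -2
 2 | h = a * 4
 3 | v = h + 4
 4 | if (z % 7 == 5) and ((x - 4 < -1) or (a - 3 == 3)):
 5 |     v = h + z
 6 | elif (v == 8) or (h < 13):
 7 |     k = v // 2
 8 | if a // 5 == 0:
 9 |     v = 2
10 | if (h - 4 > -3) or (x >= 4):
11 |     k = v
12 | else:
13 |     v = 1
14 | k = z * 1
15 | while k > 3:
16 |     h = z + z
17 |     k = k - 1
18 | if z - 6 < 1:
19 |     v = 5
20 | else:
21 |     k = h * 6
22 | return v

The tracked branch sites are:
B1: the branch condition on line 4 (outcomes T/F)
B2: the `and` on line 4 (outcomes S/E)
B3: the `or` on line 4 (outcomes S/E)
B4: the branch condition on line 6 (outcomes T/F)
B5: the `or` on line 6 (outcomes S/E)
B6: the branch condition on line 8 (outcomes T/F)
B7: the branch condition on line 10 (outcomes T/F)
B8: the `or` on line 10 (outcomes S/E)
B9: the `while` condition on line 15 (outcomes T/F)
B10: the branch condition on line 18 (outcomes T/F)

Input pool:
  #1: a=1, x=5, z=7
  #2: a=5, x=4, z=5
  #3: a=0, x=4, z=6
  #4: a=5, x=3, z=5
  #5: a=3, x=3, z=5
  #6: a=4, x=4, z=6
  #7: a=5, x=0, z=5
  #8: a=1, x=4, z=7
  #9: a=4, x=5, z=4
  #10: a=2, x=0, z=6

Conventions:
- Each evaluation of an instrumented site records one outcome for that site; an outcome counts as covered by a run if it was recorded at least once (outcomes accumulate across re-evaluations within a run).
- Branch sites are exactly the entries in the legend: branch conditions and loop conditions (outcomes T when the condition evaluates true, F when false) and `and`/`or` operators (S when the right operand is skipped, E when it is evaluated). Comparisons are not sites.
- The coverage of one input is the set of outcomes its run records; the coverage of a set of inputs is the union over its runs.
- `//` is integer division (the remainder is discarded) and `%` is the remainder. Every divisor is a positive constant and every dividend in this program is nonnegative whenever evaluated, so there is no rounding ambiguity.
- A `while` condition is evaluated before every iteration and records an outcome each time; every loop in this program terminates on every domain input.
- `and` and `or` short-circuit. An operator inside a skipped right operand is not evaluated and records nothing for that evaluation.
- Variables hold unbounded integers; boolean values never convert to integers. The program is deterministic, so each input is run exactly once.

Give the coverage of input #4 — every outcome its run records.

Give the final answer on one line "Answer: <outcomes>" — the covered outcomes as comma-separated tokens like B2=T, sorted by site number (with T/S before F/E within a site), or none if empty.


Tracing the run of input #4 (a=5, x=3, z=5):
  B2->E, B3->E, B1->F, B5->E, B4->F, B6->F, B8->S, B7->T, B9->T, B9->T
  B9->F, B10->T
distinct outcomes covered: B1=F, B2=E, B3=E, B4=F, B5=E, B6=F, B7=T, B8=S, B9=T, B9=F, B10=T
Answer: B1=F, B2=E, B3=E, B4=F, B5=E, B6=F, B7=T, B8=S, B9=T, B9=F, B10=T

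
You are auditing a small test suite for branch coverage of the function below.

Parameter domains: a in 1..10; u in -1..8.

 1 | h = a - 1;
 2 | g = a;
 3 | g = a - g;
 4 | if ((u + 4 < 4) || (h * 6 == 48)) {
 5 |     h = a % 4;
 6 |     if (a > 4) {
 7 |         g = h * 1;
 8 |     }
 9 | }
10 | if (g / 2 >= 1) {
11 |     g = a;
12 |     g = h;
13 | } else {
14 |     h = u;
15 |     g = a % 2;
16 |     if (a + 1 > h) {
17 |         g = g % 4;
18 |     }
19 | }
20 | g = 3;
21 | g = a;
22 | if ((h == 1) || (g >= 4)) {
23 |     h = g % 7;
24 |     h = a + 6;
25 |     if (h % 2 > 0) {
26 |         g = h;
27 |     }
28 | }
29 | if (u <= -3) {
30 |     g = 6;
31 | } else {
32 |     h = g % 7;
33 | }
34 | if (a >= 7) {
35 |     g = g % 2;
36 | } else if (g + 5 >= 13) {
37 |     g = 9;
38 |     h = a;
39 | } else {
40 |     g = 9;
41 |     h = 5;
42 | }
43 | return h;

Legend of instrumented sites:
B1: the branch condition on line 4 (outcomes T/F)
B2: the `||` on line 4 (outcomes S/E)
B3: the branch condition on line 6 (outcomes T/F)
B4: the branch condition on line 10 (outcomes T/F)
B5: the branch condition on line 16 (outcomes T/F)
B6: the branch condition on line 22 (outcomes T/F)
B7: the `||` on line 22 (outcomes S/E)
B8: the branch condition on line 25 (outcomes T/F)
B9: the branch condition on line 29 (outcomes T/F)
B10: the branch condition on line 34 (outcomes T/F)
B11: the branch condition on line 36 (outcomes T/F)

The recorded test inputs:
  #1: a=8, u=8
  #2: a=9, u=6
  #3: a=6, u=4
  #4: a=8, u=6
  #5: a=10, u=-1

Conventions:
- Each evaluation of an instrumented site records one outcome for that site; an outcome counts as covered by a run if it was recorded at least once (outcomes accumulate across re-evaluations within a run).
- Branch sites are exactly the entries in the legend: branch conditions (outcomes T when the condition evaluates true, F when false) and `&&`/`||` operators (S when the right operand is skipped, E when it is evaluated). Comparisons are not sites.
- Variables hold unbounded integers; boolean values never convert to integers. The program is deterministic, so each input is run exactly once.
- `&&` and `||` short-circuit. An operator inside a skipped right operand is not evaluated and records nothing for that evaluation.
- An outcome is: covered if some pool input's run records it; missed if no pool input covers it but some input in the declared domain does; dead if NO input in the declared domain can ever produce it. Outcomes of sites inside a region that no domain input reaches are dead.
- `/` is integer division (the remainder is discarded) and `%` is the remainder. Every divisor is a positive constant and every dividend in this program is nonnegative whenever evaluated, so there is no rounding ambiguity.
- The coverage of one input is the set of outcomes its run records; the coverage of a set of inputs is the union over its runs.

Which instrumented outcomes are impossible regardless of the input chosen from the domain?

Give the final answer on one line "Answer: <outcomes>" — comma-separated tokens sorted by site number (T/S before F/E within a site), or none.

sweeping the full domain (100 inputs) for each outcome:
  B9=T: unreachable across the whole domain -> dead
  reachable outcomes have witnesses, e.g. B1=T (e.g. a=1, u=-1), B1=F (e.g. a=1, u=0), B2=S (e.g. a=1, u=-1), B2=E (e.g. a=1, u=0)

Answer: B9=T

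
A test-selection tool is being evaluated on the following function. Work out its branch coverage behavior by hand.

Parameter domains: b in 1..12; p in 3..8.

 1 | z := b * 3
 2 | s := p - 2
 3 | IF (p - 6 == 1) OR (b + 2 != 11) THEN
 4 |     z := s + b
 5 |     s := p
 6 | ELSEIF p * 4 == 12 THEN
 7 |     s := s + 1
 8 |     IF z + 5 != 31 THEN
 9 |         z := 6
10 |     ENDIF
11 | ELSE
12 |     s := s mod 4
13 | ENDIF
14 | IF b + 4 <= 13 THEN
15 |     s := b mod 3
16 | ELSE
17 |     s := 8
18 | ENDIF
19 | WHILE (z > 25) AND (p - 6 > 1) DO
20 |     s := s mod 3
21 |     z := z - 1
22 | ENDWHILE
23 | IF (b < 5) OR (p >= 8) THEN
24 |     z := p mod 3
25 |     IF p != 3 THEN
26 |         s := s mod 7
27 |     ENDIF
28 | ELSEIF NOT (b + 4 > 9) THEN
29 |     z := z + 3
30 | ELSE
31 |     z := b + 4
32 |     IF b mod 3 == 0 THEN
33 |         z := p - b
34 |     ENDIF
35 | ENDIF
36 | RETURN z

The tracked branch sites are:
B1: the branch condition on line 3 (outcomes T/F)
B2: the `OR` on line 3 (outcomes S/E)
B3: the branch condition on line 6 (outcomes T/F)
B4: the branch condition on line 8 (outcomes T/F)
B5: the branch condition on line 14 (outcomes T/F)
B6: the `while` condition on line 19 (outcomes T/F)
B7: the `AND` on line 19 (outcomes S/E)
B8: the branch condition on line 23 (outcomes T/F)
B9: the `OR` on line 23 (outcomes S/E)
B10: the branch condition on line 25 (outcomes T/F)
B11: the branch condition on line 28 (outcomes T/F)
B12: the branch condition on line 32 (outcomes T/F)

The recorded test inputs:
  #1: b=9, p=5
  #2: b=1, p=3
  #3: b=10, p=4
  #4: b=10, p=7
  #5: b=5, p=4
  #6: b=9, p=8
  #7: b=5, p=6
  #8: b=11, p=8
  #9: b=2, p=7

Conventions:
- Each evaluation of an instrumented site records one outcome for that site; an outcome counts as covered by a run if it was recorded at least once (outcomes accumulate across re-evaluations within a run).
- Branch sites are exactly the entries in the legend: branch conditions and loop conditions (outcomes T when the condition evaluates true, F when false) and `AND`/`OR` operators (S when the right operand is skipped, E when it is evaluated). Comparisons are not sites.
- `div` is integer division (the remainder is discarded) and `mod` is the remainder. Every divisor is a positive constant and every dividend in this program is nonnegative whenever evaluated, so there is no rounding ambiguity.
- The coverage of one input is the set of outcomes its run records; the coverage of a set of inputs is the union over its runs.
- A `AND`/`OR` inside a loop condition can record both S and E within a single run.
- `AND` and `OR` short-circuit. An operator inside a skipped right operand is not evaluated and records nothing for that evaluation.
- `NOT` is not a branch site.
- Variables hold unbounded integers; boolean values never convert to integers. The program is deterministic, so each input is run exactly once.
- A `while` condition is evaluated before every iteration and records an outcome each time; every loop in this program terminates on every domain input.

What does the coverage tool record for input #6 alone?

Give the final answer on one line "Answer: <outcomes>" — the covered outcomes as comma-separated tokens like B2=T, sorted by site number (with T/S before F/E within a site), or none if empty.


Tracing the run of input #6 (b=9, p=8):
  B2->E, B1->F, B3->F, B5->T, B7->E, B6->T, B7->E, B6->T, B7->S, B6->F
  B9->E, B8->T, B10->T
as a set, this run covers: B1=F, B2=E, B3=F, B5=T, B6=T, B6=F, B7=S, B7=E, B8=T, B9=E, B10=T
Answer: B1=F, B2=E, B3=F, B5=T, B6=T, B6=F, B7=S, B7=E, B8=T, B9=E, B10=T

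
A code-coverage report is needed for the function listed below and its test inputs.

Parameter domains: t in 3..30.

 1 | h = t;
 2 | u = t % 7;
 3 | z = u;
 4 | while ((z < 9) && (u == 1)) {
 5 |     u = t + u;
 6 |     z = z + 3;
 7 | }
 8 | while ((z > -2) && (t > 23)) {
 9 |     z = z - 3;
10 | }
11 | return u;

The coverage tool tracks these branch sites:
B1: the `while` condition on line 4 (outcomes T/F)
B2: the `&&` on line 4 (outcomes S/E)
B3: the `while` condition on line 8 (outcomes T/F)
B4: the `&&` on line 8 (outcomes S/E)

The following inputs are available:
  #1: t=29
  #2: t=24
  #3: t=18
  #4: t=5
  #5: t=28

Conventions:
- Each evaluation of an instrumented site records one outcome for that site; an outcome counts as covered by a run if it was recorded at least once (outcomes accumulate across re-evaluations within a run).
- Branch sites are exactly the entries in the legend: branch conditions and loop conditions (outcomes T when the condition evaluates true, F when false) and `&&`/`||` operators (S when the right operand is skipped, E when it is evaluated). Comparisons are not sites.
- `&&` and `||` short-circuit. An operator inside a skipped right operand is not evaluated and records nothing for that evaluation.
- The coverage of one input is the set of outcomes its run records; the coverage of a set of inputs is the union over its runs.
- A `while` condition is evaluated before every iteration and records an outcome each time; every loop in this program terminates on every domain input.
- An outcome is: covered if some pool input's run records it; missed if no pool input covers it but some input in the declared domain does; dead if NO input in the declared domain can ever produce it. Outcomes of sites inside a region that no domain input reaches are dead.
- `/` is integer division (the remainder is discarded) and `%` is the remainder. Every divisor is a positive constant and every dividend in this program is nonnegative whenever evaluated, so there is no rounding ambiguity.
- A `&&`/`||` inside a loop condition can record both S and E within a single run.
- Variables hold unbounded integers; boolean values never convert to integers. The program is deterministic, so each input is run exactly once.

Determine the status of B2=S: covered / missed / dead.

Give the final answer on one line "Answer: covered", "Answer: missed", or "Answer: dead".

no pool input records B2=S
checking all 28 inputs in the declared domain: B2=S is never recorded -> dead

Answer: dead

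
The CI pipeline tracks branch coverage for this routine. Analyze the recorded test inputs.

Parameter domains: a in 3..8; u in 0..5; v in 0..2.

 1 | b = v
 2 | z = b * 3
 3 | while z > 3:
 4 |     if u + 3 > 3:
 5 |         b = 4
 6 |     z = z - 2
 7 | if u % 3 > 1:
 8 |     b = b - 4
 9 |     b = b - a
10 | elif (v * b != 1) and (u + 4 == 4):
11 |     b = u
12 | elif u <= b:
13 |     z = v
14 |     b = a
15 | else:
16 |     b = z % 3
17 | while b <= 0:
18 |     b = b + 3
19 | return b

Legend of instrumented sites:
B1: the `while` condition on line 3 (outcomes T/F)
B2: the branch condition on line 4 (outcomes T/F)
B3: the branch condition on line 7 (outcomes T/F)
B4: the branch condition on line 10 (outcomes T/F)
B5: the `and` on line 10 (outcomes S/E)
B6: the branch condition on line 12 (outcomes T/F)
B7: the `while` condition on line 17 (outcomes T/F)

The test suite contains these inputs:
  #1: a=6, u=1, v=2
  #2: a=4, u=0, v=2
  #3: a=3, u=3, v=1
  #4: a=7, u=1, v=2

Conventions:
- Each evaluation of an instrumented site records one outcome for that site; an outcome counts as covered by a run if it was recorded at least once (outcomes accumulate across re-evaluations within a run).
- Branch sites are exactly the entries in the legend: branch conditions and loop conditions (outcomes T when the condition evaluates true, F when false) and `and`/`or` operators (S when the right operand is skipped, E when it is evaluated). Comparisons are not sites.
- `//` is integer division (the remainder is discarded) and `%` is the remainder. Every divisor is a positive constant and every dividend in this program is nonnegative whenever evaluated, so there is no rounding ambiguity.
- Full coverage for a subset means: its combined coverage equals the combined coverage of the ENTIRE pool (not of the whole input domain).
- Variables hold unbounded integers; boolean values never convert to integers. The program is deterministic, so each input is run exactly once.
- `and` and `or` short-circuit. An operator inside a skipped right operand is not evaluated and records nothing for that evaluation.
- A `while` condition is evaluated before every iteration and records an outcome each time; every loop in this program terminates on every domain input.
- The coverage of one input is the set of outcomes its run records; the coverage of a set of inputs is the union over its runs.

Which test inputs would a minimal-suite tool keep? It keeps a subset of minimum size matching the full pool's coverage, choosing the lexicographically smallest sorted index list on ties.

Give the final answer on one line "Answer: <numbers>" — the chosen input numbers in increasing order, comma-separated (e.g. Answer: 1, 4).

input #1, a=6, u=1, v=2: events B1->T, B2->T, B1->T, B2->T, B1->F, B3->F, B5->E, B4->F, B6->T, B7->F; outcomes B1=T, B1=F, B2=T, B3=F, B4=F, B5=E, B6=T, B7=F
input #2, a=4, u=0, v=2: events B1->T, B2->F, B1->T, B2->F, B1->F, B3->F, B5->E, B4->T, B7->T, B7->F; outcomes B1=T, B1=F, B2=F, B3=F, B4=T, B5=E, B7=T, B7=F
input #3, a=3, u=3, v=1: events B1->F, B3->F, B5->S, B4->F, B6->F, B7->T, B7->F; outcomes B1=F, B3=F, B4=F, B5=S, B6=F, B7=T, B7=F
input #4, a=7, u=1, v=2: events B1->T, B2->T, B1->T, B2->T, B1->F, B3->F, B5->E, B4->F, B6->T, B7->F; outcomes B1=T, B1=F, B2=T, B3=F, B4=F, B5=E, B6=T, B7=F
together the pool reaches 13 outcomes: B1=T, B1=F, B2=T, B2=F, B3=F, B4=T, B4=F, B5=S, B5=E, B6=T, B6=F, B7=T, B7=F
size 1 is not enough: best union over all size-1 subsets is 8/13
size 2 is not enough: best union over all size-2 subsets is 11/13
the canonical winner is {1, 2, 3}: size 3, full 13-outcome coverage, earliest index list among size-3 covers

Answer: 1, 2, 3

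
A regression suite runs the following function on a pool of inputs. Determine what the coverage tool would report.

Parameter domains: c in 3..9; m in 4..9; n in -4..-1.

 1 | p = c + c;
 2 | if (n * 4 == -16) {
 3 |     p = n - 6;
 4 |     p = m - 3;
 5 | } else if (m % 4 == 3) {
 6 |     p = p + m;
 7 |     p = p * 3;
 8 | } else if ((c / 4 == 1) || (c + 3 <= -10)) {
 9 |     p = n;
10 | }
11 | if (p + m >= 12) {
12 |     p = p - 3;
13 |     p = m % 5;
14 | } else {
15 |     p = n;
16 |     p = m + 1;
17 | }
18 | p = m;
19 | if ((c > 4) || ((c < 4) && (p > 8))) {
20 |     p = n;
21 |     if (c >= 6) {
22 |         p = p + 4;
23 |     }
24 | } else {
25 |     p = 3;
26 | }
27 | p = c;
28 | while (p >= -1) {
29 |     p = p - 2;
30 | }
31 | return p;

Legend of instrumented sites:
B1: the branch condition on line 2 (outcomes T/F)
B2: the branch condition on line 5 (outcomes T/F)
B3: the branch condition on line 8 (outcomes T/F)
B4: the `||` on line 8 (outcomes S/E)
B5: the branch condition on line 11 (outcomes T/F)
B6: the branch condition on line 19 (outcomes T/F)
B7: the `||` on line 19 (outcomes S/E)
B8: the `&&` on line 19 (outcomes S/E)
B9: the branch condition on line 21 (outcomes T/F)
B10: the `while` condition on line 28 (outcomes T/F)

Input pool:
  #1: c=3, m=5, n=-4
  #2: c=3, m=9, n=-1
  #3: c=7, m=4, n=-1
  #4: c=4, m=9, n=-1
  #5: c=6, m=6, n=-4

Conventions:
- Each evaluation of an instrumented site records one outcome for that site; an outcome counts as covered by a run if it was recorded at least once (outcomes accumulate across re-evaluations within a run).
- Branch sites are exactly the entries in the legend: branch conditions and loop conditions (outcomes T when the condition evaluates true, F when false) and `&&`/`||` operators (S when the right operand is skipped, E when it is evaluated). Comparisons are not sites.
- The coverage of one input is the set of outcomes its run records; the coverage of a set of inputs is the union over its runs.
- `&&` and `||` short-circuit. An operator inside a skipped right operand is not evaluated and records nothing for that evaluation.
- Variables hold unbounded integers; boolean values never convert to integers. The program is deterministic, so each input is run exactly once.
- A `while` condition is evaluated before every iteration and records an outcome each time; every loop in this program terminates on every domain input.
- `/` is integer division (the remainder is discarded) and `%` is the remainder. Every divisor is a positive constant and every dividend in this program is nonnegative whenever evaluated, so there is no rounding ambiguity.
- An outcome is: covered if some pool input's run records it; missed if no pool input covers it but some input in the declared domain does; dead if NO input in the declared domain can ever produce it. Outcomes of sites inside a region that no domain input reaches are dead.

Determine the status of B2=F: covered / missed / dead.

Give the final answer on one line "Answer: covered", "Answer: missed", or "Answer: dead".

B2=F is recorded by pool input(s) 2, 3, 4 -> covered

Answer: covered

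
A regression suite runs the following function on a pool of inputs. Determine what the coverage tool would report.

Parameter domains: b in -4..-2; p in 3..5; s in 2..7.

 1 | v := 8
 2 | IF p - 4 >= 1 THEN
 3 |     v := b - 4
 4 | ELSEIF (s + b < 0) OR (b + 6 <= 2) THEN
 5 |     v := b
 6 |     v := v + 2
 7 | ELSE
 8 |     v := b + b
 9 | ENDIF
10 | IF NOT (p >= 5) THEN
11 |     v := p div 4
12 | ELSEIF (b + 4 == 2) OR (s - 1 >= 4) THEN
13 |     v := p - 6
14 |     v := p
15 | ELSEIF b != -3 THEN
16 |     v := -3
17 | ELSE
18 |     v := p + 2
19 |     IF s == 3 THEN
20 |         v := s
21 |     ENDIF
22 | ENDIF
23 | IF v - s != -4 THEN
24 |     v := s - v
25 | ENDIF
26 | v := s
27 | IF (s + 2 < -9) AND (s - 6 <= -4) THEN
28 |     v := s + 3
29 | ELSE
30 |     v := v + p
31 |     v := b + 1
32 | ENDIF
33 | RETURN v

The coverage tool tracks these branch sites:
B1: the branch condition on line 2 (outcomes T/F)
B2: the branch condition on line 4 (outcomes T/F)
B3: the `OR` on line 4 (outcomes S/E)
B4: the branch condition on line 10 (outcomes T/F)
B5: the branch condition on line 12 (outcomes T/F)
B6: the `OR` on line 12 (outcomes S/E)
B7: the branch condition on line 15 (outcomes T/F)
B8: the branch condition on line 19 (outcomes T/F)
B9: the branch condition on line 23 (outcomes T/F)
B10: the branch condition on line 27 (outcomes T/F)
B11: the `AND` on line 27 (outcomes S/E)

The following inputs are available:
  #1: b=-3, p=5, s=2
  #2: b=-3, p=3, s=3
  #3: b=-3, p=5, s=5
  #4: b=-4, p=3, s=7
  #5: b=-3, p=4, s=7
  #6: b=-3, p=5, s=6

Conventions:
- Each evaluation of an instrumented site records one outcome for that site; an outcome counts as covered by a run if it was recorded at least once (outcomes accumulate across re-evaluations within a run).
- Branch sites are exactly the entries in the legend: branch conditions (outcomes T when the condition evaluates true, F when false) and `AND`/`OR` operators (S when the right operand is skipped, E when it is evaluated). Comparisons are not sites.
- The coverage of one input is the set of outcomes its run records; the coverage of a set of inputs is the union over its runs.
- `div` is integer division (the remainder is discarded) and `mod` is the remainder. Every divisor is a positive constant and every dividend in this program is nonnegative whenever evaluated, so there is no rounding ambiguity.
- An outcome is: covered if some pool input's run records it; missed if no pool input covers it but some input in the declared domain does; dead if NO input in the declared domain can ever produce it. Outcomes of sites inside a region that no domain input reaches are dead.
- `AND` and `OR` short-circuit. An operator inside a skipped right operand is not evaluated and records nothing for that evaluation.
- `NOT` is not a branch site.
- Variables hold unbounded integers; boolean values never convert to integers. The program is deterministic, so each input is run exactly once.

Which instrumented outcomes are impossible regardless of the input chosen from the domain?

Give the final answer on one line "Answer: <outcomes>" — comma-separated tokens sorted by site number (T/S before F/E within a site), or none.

exhaustive pass over the 54-input domain:
  B10=T: never recorded by any domain input -> dead
  B11=E: never recorded by any domain input -> dead
  reachable outcomes have witnesses, e.g. B1=T (e.g. b=-4, p=5, s=2), B1=F (e.g. b=-4, p=3, s=2), B2=T (e.g. b=-4, p=3, s=2), B2=F (e.g. b=-3, p=3, s=3)

Answer: B10=T, B11=E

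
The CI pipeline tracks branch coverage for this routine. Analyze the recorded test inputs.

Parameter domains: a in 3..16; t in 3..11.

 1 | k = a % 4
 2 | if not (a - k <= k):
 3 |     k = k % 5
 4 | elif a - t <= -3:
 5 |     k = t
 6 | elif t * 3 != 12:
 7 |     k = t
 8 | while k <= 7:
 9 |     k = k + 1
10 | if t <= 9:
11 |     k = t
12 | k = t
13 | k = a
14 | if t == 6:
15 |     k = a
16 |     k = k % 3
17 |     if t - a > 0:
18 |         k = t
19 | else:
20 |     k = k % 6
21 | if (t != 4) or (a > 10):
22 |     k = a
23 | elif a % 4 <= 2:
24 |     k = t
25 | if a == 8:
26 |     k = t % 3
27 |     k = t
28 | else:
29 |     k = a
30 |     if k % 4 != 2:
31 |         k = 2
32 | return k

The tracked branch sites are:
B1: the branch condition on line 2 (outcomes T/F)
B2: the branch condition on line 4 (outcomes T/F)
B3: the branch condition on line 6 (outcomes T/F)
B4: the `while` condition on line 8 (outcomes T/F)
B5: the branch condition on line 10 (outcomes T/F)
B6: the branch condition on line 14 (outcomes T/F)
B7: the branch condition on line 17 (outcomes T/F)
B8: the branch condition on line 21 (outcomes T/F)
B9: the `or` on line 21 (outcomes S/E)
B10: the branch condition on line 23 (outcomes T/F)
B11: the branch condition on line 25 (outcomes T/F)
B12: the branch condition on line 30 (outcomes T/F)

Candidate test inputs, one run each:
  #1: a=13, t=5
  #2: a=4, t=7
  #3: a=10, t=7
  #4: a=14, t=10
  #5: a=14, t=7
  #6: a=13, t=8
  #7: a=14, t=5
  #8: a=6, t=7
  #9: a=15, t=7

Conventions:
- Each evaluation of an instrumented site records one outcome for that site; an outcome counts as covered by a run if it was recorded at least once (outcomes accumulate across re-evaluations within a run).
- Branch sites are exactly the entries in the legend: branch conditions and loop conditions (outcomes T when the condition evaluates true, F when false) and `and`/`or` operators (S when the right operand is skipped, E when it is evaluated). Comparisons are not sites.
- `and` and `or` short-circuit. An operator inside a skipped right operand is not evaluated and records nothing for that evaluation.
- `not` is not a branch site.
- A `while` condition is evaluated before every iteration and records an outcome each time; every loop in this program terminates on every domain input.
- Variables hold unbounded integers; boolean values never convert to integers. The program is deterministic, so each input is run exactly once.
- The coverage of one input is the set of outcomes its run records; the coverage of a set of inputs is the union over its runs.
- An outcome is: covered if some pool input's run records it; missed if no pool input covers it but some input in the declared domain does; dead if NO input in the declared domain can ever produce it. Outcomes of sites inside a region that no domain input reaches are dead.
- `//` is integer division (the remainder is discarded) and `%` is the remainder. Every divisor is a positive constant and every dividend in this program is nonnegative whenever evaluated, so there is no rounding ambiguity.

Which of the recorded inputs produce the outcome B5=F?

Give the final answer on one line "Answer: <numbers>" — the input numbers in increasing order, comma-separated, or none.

input #1 (a=13, t=5): misses B5=F
input #2 (a=4, t=7): misses B5=F
input #3 (a=10, t=7): misses B5=F
input #4 (a=14, t=10): covers B5=F
input #5 (a=14, t=7): misses B5=F
input #6 (a=13, t=8): misses B5=F
input #7 (a=14, t=5): misses B5=F
input #8 (a=6, t=7): misses B5=F
input #9 (a=15, t=7): misses B5=F

Answer: 4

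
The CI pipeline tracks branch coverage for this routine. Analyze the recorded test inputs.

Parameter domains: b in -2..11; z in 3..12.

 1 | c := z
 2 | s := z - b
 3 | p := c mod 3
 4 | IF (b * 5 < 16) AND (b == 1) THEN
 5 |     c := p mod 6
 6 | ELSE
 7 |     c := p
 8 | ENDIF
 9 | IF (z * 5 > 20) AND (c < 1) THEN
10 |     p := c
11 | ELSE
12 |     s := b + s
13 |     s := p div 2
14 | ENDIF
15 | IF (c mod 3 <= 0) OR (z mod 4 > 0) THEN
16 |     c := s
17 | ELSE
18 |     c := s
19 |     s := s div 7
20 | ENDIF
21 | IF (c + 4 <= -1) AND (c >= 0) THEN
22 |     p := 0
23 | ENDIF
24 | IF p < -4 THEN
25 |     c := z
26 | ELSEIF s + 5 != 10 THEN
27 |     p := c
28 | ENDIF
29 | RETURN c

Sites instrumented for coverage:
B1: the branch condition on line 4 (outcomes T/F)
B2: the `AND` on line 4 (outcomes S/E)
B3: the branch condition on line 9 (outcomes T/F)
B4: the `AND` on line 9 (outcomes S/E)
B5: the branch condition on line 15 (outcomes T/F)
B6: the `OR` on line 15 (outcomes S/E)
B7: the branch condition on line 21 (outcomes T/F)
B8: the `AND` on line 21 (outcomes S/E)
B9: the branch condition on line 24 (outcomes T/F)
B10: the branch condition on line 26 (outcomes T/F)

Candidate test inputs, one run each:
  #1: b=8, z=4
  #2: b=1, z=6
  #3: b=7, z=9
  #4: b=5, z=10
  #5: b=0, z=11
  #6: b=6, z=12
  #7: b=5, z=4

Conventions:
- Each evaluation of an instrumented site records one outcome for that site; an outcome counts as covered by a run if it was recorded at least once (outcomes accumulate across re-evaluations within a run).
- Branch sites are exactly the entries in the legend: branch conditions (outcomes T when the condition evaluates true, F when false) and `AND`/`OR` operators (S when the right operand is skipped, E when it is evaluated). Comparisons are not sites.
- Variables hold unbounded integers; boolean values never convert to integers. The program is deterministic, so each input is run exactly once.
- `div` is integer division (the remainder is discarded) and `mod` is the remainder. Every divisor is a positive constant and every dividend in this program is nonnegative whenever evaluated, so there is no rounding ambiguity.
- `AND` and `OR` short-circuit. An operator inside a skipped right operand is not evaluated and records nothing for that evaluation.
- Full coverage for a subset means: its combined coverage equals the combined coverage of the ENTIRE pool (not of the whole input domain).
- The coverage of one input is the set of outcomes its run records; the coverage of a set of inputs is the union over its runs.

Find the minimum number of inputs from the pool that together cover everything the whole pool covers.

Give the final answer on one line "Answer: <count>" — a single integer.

#1 (b=8, z=4) -> B2->S, B1->F, B4->S, B3->F, B6->E, B5->F, B8->S, B7->F, B9->F, B10->T; covered: B1=F, B2=S, B3=F, B4=S, B5=F, B6=E, B7=F, B8=S, B9=F, B10=T
#2 (b=1, z=6) -> B2->E, B1->T, B4->E, B3->T, B6->S, B5->T, B8->S, B7->F, B9->F, B10->F; covered: B1=T, B2=E, B3=T, B4=E, B5=T, B6=S, B7=F, B8=S, B9=F, B10=F
#3 (b=7, z=9) -> B2->S, B1->F, B4->E, B3->T, B6->S, B5->T, B8->S, B7->F, B9->F, B10->T; covered: B1=F, B2=S, B3=T, B4=E, B5=T, B6=S, B7=F, B8=S, B9=F, B10=T
#4 (b=5, z=10) -> B2->S, B1->F, B4->E, B3->F, B6->E, B5->T, B8->S, B7->F, B9->F, B10->T; covered: B1=F, B2=S, B3=F, B4=E, B5=T, B6=E, B7=F, B8=S, B9=F, B10=T
#5 (b=0, z=11) -> B2->E, B1->F, B4->E, B3->F, B6->E, B5->T, B8->S, B7->F, B9->F, B10->T; covered: B1=F, B2=E, B3=F, B4=E, B5=T, B6=E, B7=F, B8=S, B9=F, B10=T
#6 (b=6, z=12) -> B2->S, B1->F, B4->E, B3->T, B6->S, B5->T, B8->S, B7->F, B9->F, B10->T; covered: B1=F, B2=S, B3=T, B4=E, B5=T, B6=S, B7=F, B8=S, B9=F, B10=T
#7 (b=5, z=4) -> B2->S, B1->F, B4->S, B3->F, B6->E, B5->F, B8->S, B7->F, B9->F, B10->T; covered: B1=F, B2=S, B3=F, B4=S, B5=F, B6=E, B7=F, B8=S, B9=F, B10=T
pool-wide coverage (17 outcomes): B1=T, B1=F, B2=S, B2=E, B3=T, B3=F, B4=S, B4=E, B5=T, B5=F, B6=S, B6=E, B7=F, B8=S, B9=F, B10=T, B10=F
no size-1 subset reaches all 17 outcomes (best union: 10/17)
inputs {1, 2} (size 2) cover everything; no size-2 subset with a lexicographically smaller index list covers all 17

Answer: 2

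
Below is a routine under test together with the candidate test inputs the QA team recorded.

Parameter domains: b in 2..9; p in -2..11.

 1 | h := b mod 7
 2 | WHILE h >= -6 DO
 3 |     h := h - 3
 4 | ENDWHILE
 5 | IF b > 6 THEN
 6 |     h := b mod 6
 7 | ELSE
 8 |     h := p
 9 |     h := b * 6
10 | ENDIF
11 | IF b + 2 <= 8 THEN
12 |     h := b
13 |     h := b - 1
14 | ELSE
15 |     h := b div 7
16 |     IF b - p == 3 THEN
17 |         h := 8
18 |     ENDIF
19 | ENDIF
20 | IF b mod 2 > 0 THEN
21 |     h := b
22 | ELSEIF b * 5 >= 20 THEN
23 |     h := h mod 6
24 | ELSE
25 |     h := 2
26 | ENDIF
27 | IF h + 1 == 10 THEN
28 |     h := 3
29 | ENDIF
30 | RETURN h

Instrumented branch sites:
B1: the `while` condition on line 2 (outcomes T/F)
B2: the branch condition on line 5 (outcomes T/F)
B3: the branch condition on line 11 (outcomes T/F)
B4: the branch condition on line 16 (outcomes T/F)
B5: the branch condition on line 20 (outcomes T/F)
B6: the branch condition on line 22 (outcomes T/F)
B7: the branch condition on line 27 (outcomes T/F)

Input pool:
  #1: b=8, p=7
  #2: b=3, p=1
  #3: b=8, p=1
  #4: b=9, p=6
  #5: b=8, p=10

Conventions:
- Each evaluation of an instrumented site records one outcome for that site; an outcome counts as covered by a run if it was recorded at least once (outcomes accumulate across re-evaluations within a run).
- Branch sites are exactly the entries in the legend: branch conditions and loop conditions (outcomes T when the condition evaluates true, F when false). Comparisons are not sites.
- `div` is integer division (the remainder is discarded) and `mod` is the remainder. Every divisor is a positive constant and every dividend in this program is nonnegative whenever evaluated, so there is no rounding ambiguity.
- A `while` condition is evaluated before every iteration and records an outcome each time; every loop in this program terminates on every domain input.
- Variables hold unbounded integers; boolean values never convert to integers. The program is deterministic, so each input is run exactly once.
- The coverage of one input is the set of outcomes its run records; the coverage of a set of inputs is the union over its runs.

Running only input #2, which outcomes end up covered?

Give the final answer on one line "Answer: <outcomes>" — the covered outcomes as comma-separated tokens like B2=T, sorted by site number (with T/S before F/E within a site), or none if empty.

Simulating input #2 (b=3, p=1) step by step:
  B1->T, B1->T, B1->T, B1->T, B1->F, B2->F, B3->T, B5->T, B7->F
collecting distinct outcomes: B1=T, B1=F, B2=F, B3=T, B5=T, B7=F

Answer: B1=T, B1=F, B2=F, B3=T, B5=T, B7=F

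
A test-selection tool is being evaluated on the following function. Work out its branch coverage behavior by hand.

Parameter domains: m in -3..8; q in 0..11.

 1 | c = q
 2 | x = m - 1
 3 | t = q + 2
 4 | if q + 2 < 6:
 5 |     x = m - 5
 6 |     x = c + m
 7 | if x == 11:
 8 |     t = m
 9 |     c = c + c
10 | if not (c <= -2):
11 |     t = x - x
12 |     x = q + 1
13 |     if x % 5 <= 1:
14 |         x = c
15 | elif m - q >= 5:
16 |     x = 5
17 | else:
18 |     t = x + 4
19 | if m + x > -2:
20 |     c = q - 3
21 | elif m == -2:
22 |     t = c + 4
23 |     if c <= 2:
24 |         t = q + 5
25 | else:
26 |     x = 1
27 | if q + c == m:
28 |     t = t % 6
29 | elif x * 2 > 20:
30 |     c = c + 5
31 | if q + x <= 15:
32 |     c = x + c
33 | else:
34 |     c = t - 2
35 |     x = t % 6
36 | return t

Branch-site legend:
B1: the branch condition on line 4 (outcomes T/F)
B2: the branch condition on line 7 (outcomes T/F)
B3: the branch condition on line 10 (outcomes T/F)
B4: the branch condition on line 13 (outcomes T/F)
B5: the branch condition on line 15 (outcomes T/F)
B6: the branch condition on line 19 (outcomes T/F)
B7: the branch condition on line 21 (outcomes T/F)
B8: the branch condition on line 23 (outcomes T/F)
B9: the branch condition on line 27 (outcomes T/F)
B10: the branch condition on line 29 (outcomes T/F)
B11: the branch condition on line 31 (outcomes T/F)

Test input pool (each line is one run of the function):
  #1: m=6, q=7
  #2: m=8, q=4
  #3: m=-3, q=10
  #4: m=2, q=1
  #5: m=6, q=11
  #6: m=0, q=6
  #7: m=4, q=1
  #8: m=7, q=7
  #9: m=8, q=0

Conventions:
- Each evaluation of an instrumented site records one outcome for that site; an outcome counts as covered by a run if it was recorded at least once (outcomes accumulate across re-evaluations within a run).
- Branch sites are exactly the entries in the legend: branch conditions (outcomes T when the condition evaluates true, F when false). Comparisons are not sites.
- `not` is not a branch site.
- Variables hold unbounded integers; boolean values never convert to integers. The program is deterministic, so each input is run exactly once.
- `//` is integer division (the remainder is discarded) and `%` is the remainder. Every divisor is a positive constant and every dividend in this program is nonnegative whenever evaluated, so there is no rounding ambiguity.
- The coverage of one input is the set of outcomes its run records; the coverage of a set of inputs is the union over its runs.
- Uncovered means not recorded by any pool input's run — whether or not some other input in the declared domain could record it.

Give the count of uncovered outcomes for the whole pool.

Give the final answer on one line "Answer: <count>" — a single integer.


test 1 (m=6, q=7) fires B1->F, B2->F, B3->T, B4->F, B6->T, B9->F, B10->F, B11->T; hits B1=F, B2=F, B3=T, B4=F, B6=T, B9=F, B10=F, B11=T
test 2 (m=8, q=4) fires B1->F, B2->F, B3->T, B4->T, B6->T, B9->F, B10->F, B11->T; hits B1=F, B2=F, B3=T, B4=T, B6=T, B9=F, B10=F, B11=T
test 3 (m=-3, q=10) fires B1->F, B2->F, B3->T, B4->T, B6->T, B9->F, B10->F, B11->F; hits B1=F, B2=F, B3=T, B4=T, B6=T, B9=F, B10=F, B11=F
test 4 (m=2, q=1) fires B1->T, B2->F, B3->T, B4->F, B6->T, B9->F, B10->F, B11->T; hits B1=T, B2=F, B3=T, B4=F, B6=T, B9=F, B10=F, B11=T
test 5 (m=6, q=11) fires B1->F, B2->F, B3->T, B4->F, B6->T, B9->F, B10->T, B11->F; hits B1=F, B2=F, B3=T, B4=F, B6=T, B9=F, B10=T, B11=F
test 6 (m=0, q=6) fires B1->F, B2->F, B3->T, B4->F, B6->T, B9->F, B10->F, B11->T; hits B1=F, B2=F, B3=T, B4=F, B6=T, B9=F, B10=F, B11=T
test 7 (m=4, q=1) fires B1->T, B2->F, B3->T, B4->F, B6->T, B9->F, B10->F, B11->T; hits B1=T, B2=F, B3=T, B4=F, B6=T, B9=F, B10=F, B11=T
test 8 (m=7, q=7) fires B1->F, B2->F, B3->T, B4->F, B6->T, B9->F, B10->F, B11->T; hits B1=F, B2=F, B3=T, B4=F, B6=T, B9=F, B10=F, B11=T
test 9 (m=8, q=0) fires B1->T, B2->F, B3->T, B4->T, B6->T, B9->F, B10->F, B11->T; hits B1=T, B2=F, B3=T, B4=T, B6=T, B9=F, B10=F, B11=T
union over the pool: B1=T, B1=F, B2=F, B3=T, B4=T, B4=F, B6=T, B9=F, B10=T, B10=F, B11=T, B11=F
uncovered (10 of 22): B2=T, B3=F, B5=T, B5=F, B6=F, B7=T, B7=F, B8=T, B8=F, B9=T
Answer: 10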